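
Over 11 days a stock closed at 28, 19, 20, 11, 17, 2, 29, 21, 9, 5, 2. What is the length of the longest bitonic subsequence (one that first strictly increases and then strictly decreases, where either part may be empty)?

inc[i] = longest strictly increasing subsequence ending at i; dec[i] = longest strictly decreasing subsequence starting at i:
i:      1  2  3  4  5  6  7  8  9 10 11
a[i]:  28 19 20 11 17  2 29 21  9  5  2
inc:    1  1  2  1  2  1  3  3  2  2  1
dec:    6  5  5  4  4  1  5  4  3  2  1
Best peak at i=7 (value 29): inc=3, dec=5, length 3+5−1 = 7.

7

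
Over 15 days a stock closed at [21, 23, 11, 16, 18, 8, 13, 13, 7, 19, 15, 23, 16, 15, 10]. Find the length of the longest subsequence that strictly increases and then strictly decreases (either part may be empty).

inc[i] = longest strictly increasing subsequence ending at i; dec[i] = longest strictly decreasing subsequence starting at i:
i:      1  2  3  4  5  6  7  8  9 10 11 12 13 14 15
a[i]:  21 23 11 16 18  8 13 13  7 19 15 23 16 15 10
inc:    1  2  1  2  3  1  2  2  1  4  3  5  4  3  2
dec:    5  5  3  3  4  2  2  2  1  4  2  4  3  2  1
Best peak at i=12 (value 23): inc=5, dec=4, length 5+4−1 = 8.

8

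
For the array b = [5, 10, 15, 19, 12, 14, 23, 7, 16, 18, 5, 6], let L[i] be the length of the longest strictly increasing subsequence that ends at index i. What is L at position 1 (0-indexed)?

dp[i] = 1 + max{dp[j] : j<i, b[j]<b[i]} (or 1 if no such j):
i:      0  1  2  3  4  5  6  7  8  9 10 11
b[i]:   5 10 15 19 12 14 23  7 16 18  5  6
dp:     1  2  3  4  3  4  5  2  5  6  1  2
At index 1 the value is 2.

2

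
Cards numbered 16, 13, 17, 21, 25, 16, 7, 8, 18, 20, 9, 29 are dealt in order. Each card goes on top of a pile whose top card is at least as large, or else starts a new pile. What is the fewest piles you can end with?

5

Place each on the leftmost legal pile:
16 → new pile 1 (tops now [16])
13 → pile 1 (tops now [13])
17 → new pile 2 (tops now [13, 17])
21 → new pile 3 (tops now [13, 17, 21])
25 → new pile 4 (tops now [13, 17, 21, 25])
16 → pile 2 (tops now [13, 16, 21, 25])
7 → pile 1 (tops now [7, 16, 21, 25])
8 → pile 2 (tops now [7, 8, 21, 25])
18 → pile 3 (tops now [7, 8, 18, 25])
20 → pile 4 (tops now [7, 8, 18, 20])
9 → pile 3 (tops now [7, 8, 9, 20])
29 → new pile 5 (tops now [7, 8, 9, 20, 29])
Five piles.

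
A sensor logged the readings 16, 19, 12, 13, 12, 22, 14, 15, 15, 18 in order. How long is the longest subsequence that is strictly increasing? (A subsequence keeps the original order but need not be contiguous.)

5

Track the smallest tail for each achievable length (strict):
16 → extends → [16]
19 → extends → [16, 19]
12 → replaces 16 → [12, 19]
13 → replaces 19 → [12, 13]
12 → already a tail → [12, 13]
22 → extends → [12, 13, 22]
14 → replaces 22 → [12, 13, 14]
15 → extends → [12, 13, 14, 15]
15 → already a tail → [12, 13, 14, 15]
18 → extends → [12, 13, 14, 15, 18]
Five tails, so the longest strictly increasing subsequence has length 5 (e.g. 12, 13, 14, 15, 18).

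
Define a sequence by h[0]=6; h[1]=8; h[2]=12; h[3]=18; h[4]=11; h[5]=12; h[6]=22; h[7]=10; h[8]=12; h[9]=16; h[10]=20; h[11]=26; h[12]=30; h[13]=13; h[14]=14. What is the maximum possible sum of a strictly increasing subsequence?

Let S[i] be the best sum of a strictly increasing subsequence ending at i:
i:       0   1   2   3   4   5   6   7   8   9  10  11  12  13  14
h[i]:    6   8  12  18  11  12  22  10  12  16  20  26  30  13  14
S:       6  14  26  44  25  37  66  24  37  53  73  99 129  50  64
Maximum is 129 (e.g. 6 + 8 + 11 + 12 + 16 + 20 + 26 + 30).

129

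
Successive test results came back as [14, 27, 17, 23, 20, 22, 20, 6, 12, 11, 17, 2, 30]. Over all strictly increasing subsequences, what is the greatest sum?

Let S[i] be the best sum of a strictly increasing subsequence ending at i:
i:       1   2   3   4   5   6   7   8   9  10  11  12  13
a[i]:   14  27  17  23  20  22  20   6  12  11  17   2  30
S:      14  41  31  54  51  73  51   6  18  17  35   2 103
Maximum is 103 (e.g. 14 + 17 + 20 + 22 + 30).

103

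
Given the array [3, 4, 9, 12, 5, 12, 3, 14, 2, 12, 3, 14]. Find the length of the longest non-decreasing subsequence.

Let dp[i] be the length of the longest such subsequence ending at index i:
i:      1  2  3  4  5  6  7  8  9 10 11 12
a[i]:   3  4  9 12  5 12  3 14  2 12  3 14
dp:     1  2  3  4  3  5  2  6  1  6  3  7
Maximum dp value is 7.

7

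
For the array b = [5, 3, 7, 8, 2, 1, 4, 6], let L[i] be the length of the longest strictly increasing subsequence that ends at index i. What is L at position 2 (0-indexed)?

2

dp[i] = 1 + max{dp[j] : j<i, b[j]<b[i]} (or 1 if no such j):
i:     0 1 2 3 4 5 6 7
b[i]:  5 3 7 8 2 1 4 6
dp:    1 1 2 3 1 1 2 3
At index 2 the value is 2.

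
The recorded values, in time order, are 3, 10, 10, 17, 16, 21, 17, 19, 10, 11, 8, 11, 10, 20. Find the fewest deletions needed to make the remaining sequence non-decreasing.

Fewest deletions = n − (longest non-decreasing subsequence).
Patience tails:
3 → extends → [3]
10 → extends → [3, 10]
10 → extends → [3, 10, 10]
17 → extends → [3, 10, 10, 17]
16 → replaces 17 → [3, 10, 10, 16]
21 → extends → [3, 10, 10, 16, 21]
17 → replaces 21 → [3, 10, 10, 16, 17]
19 → extends → [3, 10, 10, 16, 17, 19]
10 → replaces 16 → [3, 10, 10, 10, 17, 19]
11 → replaces 17 → [3, 10, 10, 10, 11, 19]
8 → replaces 10 → [3, 8, 10, 10, 11, 19]
11 → replaces 19 → [3, 8, 10, 10, 11, 11]
10 → replaces 11 → [3, 8, 10, 10, 10, 11]
20 → extends → [3, 8, 10, 10, 10, 11, 20]
Longest non-decreasing subsequence has length 7, so deletions = 14 − 7 = 7.

7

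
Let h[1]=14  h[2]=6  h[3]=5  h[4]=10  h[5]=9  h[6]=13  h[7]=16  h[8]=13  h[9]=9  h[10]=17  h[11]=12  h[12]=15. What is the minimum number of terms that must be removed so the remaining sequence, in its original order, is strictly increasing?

7

Fewest deletions = n − (longest strictly increasing subsequence).
Patience tails:
14 → extends → [14]
6 → replaces 14 → [6]
5 → replaces 6 → [5]
10 → extends → [5, 10]
9 → replaces 10 → [5, 9]
13 → extends → [5, 9, 13]
16 → extends → [5, 9, 13, 16]
13 → already a tail → [5, 9, 13, 16]
9 → already a tail → [5, 9, 13, 16]
17 → extends → [5, 9, 13, 16, 17]
12 → replaces 13 → [5, 9, 12, 16, 17]
15 → replaces 16 → [5, 9, 12, 15, 17]
Longest strictly increasing subsequence has length 5, so deletions = 12 − 5 = 7.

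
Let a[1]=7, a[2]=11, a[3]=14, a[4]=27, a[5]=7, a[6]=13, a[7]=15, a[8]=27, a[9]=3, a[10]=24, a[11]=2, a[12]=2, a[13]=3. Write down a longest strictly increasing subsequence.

7, 11, 14, 15, 27

Patience tails give the LIS length; then backtrack through the dp parents:
7 → extends → [7]
11 → extends → [7, 11]
14 → extends → [7, 11, 14]
27 → extends → [7, 11, 14, 27]
7 → already a tail → [7, 11, 14, 27]
13 → replaces 14 → [7, 11, 13, 27]
15 → replaces 27 → [7, 11, 13, 15]
27 → extends → [7, 11, 13, 15, 27]
3 → replaces 7 → [3, 11, 13, 15, 27]
24 → replaces 27 → [3, 11, 13, 15, 24]
2 → replaces 3 → [2, 11, 13, 15, 24]
2 → already a tail → [2, 11, 13, 15, 24]
3 → replaces 11 → [2, 3, 13, 15, 24]
Length 5; one witness is 7, 11, 14, 15, 27.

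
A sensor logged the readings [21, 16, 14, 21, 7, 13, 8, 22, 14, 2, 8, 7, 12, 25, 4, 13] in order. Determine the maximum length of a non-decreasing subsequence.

Let dp[i] be the length of the longest such subsequence ending at index i:
i:      1  2  3  4  5  6  7  8  9 10 11 12 13 14 15 16
a[i]:  21 16 14 21  7 13  8 22 14  2  8  7 12 25  4 13
dp:     1  1  1  2  1  2  2  3  3  1  3  2  4  5  2  5
Maximum dp value is 5.

5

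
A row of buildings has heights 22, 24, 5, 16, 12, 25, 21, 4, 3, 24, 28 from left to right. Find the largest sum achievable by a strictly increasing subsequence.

99

Let S[i] be the best sum of a strictly increasing subsequence ending at i:
i:      1  2  3  4  5  6  7  8  9 10 11
a[i]:  22 24  5 16 12 25 21  4  3 24 28
S:     22 46  5 21 17 71 42  4  3 66 99
Maximum is 99 (e.g. 22 + 24 + 25 + 28).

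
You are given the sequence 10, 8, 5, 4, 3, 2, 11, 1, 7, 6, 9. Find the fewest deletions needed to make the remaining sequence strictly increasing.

8

Fewest deletions = n − (longest strictly increasing subsequence).
Patience tails:
10 → extends → [10]
8 → replaces 10 → [8]
5 → replaces 8 → [5]
4 → replaces 5 → [4]
3 → replaces 4 → [3]
2 → replaces 3 → [2]
11 → extends → [2, 11]
1 → replaces 2 → [1, 11]
7 → replaces 11 → [1, 7]
6 → replaces 7 → [1, 6]
9 → extends → [1, 6, 9]
Longest strictly increasing subsequence has length 3, so deletions = 11 − 3 = 8.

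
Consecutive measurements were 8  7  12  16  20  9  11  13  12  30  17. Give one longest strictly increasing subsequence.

8, 12, 16, 20, 30

Patience tails give the LIS length; then backtrack through the dp parents:
8 → extends → [8]
7 → replaces 8 → [7]
12 → extends → [7, 12]
16 → extends → [7, 12, 16]
20 → extends → [7, 12, 16, 20]
9 → replaces 12 → [7, 9, 16, 20]
11 → replaces 16 → [7, 9, 11, 20]
13 → replaces 20 → [7, 9, 11, 13]
12 → replaces 13 → [7, 9, 11, 12]
30 → extends → [7, 9, 11, 12, 30]
17 → replaces 30 → [7, 9, 11, 12, 17]
Length 5; one witness is 8, 12, 16, 20, 30.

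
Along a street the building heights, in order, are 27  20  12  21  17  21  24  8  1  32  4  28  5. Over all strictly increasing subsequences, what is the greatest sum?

Let S[i] be the best sum of a strictly increasing subsequence ending at i:
i:       1   2   3   4   5   6   7   8   9  10  11  12  13
a[i]:   27  20  12  21  17  21  24   8   1  32   4  28   5
S:      27  20  12  41  29  50  74   8   1 106   5 102  10
Maximum is 106 (e.g. 12 + 17 + 21 + 24 + 32).

106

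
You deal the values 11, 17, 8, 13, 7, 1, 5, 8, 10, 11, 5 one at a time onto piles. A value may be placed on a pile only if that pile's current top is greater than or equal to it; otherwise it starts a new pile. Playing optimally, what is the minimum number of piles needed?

5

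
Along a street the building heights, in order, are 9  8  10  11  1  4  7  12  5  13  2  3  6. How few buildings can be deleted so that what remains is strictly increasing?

8

Fewest deletions = n − (longest strictly increasing subsequence).
Patience tails:
9 → extends → [9]
8 → replaces 9 → [8]
10 → extends → [8, 10]
11 → extends → [8, 10, 11]
1 → replaces 8 → [1, 10, 11]
4 → replaces 10 → [1, 4, 11]
7 → replaces 11 → [1, 4, 7]
12 → extends → [1, 4, 7, 12]
5 → replaces 7 → [1, 4, 5, 12]
13 → extends → [1, 4, 5, 12, 13]
2 → replaces 4 → [1, 2, 5, 12, 13]
3 → replaces 5 → [1, 2, 3, 12, 13]
6 → replaces 12 → [1, 2, 3, 6, 13]
Longest strictly increasing subsequence has length 5, so deletions = 13 − 5 = 8.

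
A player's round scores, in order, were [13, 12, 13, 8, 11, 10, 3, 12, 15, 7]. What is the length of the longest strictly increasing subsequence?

4

Let dp[i] be the length of the longest such subsequence ending at index i:
i:      1  2  3  4  5  6  7  8  9 10
a[i]:  13 12 13  8 11 10  3 12 15  7
dp:     1  1  2  1  2  2  1  3  4  2
Maximum dp value is 4.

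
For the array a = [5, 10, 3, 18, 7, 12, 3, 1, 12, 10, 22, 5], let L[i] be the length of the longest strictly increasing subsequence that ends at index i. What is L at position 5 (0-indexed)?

dp[i] = 1 + max{dp[j] : j<i, a[j]<a[i]} (or 1 if no such j):
i:      0  1  2  3  4  5  6  7  8  9 10 11
a[i]:   5 10  3 18  7 12  3  1 12 10 22  5
dp:     1  2  1  3  2  3  1  1  3  3  4  2
At index 5 the value is 3.

3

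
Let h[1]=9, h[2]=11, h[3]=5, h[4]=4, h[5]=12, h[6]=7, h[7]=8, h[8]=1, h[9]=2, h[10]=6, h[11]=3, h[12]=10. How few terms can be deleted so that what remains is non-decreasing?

8

Fewest deletions = n − (longest non-decreasing subsequence).
Patience tails:
9 → extends → [9]
11 → extends → [9, 11]
5 → replaces 9 → [5, 11]
4 → replaces 5 → [4, 11]
12 → extends → [4, 11, 12]
7 → replaces 11 → [4, 7, 12]
8 → replaces 12 → [4, 7, 8]
1 → replaces 4 → [1, 7, 8]
2 → replaces 7 → [1, 2, 8]
6 → replaces 8 → [1, 2, 6]
3 → replaces 6 → [1, 2, 3]
10 → extends → [1, 2, 3, 10]
Longest non-decreasing subsequence has length 4, so deletions = 12 − 4 = 8.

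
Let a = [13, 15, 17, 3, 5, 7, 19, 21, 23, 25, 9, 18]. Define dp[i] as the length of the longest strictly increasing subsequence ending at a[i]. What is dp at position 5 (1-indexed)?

2

dp[i] = 1 + max{dp[j] : j<i, a[j]<a[i]} (or 1 if no such j):
i:      1  2  3  4  5  6  7  8  9 10 11 12
a[i]:  13 15 17  3  5  7 19 21 23 25  9 18
dp:     1  2  3  1  2  3  4  5  6  7  4  5
At index 5 the value is 2.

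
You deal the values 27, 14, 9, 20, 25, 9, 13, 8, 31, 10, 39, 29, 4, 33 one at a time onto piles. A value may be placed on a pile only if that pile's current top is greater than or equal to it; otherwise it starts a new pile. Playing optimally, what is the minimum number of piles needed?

5

Place each on the leftmost legal pile:
27 → new pile 1 (tops now [27])
14 → pile 1 (tops now [14])
9 → pile 1 (tops now [9])
20 → new pile 2 (tops now [9, 20])
25 → new pile 3 (tops now [9, 20, 25])
9 → pile 1 (tops now [9, 20, 25])
13 → pile 2 (tops now [9, 13, 25])
8 → pile 1 (tops now [8, 13, 25])
31 → new pile 4 (tops now [8, 13, 25, 31])
10 → pile 2 (tops now [8, 10, 25, 31])
39 → new pile 5 (tops now [8, 10, 25, 31, 39])
29 → pile 4 (tops now [8, 10, 25, 29, 39])
4 → pile 1 (tops now [4, 10, 25, 29, 39])
33 → pile 5 (tops now [4, 10, 25, 29, 33])
Five piles.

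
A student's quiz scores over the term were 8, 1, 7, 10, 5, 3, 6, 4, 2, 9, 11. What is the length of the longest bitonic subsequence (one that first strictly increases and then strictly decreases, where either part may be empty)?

6

inc[i] = longest strictly increasing subsequence ending at i; dec[i] = longest strictly decreasing subsequence starting at i:
i:      1  2  3  4  5  6  7  8  9 10 11
a[i]:   8  1  7 10  5  3  6  4  2  9 11
inc:    1  1  2  3  2  2  3  3  2  4  5
dec:    5  1  4  4  3  2  3  2  1  1  1
Best peak at i=4 (value 10): inc=3, dec=4, length 3+4−1 = 6.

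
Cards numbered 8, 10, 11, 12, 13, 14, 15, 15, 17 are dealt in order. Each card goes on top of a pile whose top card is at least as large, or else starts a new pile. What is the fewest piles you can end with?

Place each on the leftmost legal pile:
8 → new pile 1 (tops now [8])
10 → new pile 2 (tops now [8, 10])
11 → new pile 3 (tops now [8, 10, 11])
12 → new pile 4 (tops now [8, 10, 11, 12])
13 → new pile 5 (tops now [8, 10, 11, 12, 13])
14 → new pile 6 (tops now [8, 10, 11, 12, 13, 14])
15 → new pile 7 (tops now [8, 10, 11, 12, 13, 14, 15])
15 → pile 7 (tops now [8, 10, 11, 12, 13, 14, 15])
17 → new pile 8 (tops now [8, 10, 11, 12, 13, 14, 15, 17])
Eight piles.

8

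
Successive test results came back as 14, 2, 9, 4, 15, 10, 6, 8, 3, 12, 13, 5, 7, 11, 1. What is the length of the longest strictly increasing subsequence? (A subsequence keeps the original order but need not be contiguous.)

Let dp[i] be the length of the longest such subsequence ending at index i:
i:      1  2  3  4  5  6  7  8  9 10 11 12 13 14 15
a[i]:  14  2  9  4 15 10  6  8  3 12 13  5  7 11  1
dp:     1  1  2  2  3  3  3  4  2  5  6  3  4  5  1
Maximum dp value is 6.

6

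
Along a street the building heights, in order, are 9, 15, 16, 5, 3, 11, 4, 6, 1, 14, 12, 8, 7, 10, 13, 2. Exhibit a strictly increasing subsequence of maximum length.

3, 4, 6, 8, 10, 13

Patience tails give the LIS length; then backtrack through the dp parents:
9 → extends → [9]
15 → extends → [9, 15]
16 → extends → [9, 15, 16]
5 → replaces 9 → [5, 15, 16]
3 → replaces 5 → [3, 15, 16]
11 → replaces 15 → [3, 11, 16]
4 → replaces 11 → [3, 4, 16]
6 → replaces 16 → [3, 4, 6]
1 → replaces 3 → [1, 4, 6]
14 → extends → [1, 4, 6, 14]
12 → replaces 14 → [1, 4, 6, 12]
8 → replaces 12 → [1, 4, 6, 8]
7 → replaces 8 → [1, 4, 6, 7]
10 → extends → [1, 4, 6, 7, 10]
13 → extends → [1, 4, 6, 7, 10, 13]
2 → replaces 4 → [1, 2, 6, 7, 10, 13]
Length 6; one witness is 3, 4, 6, 8, 10, 13.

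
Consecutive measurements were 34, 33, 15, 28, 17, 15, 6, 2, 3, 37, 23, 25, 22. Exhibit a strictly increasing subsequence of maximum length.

15, 17, 23, 25

Patience tails give the LIS length; then backtrack through the dp parents:
34 → extends → [34]
33 → replaces 34 → [33]
15 → replaces 33 → [15]
28 → extends → [15, 28]
17 → replaces 28 → [15, 17]
15 → already a tail → [15, 17]
6 → replaces 15 → [6, 17]
2 → replaces 6 → [2, 17]
3 → replaces 17 → [2, 3]
37 → extends → [2, 3, 37]
23 → replaces 37 → [2, 3, 23]
25 → extends → [2, 3, 23, 25]
22 → replaces 23 → [2, 3, 22, 25]
Length 4; one witness is 15, 17, 23, 25.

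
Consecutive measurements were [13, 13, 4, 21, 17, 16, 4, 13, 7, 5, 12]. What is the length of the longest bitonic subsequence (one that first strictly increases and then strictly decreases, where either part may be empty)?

inc[i] = longest strictly increasing subsequence ending at i; dec[i] = longest strictly decreasing subsequence starting at i:
i:      1  2  3  4  5  6  7  8  9 10 11
a[i]:  13 13  4 21 17 16  4 13  7  5 12
inc:    1  1  1  2  2  2  1  2  2  2  3
dec:    3  3  1  6  5  4  1  3  2  1  1
Best peak at i=4 (value 21): inc=2, dec=6, length 2+6−1 = 7.

7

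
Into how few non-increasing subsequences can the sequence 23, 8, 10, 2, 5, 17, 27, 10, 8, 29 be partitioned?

5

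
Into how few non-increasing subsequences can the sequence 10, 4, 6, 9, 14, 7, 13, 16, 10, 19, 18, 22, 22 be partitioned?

The minimum number of non-increasing subsequences covering a sequence equals the length of its longest strictly increasing subsequence.
LIS length is 7 (e.g. 4, 6, 9, 14, 16, 19, 22), so 7 piles are needed.

7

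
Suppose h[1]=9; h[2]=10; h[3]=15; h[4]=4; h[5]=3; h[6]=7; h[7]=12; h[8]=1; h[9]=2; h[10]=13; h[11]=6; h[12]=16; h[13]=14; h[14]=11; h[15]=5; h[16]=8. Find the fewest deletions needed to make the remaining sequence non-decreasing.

Fewest deletions = n − (longest non-decreasing subsequence).
i:      1  2  3  4  5  6  7  8  9 10 11 12 13 14 15 16
h[i]:   9 10 15  4  3  7 12  1  2 13  6 16 14 11  5  8
dp:     1  2  3  1  1  2  3  1  2  4  3  5  5  4  3  4
max dp = 5, so deletions = 16 − 5 = 11.

11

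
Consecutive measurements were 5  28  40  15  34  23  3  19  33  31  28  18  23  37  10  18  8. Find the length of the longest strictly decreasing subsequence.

8

Negate each value so 'decreasing' becomes 'increasing', then run patience tails on the negated sequence:
-5 → extends → [-5]
-28 → replaces -5 → [-28]
-40 → replaces -28 → [-40]
-15 → extends → [-40, -15]
-34 → replaces -15 → [-40, -34]
-23 → extends → [-40, -34, -23]
-3 → extends → [-40, -34, -23, -3]
-19 → replaces -3 → [-40, -34, -23, -19]
-33 → replaces -23 → [-40, -34, -33, -19]
-31 → replaces -19 → [-40, -34, -33, -31]
-28 → extends → [-40, -34, -33, -31, -28]
-18 → extends → [-40, -34, -33, -31, -28, -18]
-23 → replaces -18 → [-40, -34, -33, -31, -28, -23]
-37 → replaces -34 → [-40, -37, -33, -31, -28, -23]
-10 → extends → [-40, -37, -33, -31, -28, -23, -10]
-18 → replaces -10 → [-40, -37, -33, -31, -28, -23, -18]
-8 → extends → [-40, -37, -33, -31, -28, -23, -18, -8]
Eight tails, so the longest strictly decreasing subsequence of the original has length 8.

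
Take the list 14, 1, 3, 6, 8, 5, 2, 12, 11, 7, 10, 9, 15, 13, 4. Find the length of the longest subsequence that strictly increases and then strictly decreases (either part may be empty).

9

inc[i] = longest strictly increasing subsequence ending at i; dec[i] = longest strictly decreasing subsequence starting at i:
i:      1  2  3  4  5  6  7  8  9 10 11 12 13 14 15
a[i]:  14  1  3  6  8  5  2 12 11  7 10  9 15 13  4
inc:    1  1  2  3  4  3  2  5  5  4  5  5  6  6  3
dec:    6  1  2  3  3  2  1  5  4  2  3  2  3  2  1
Best peak at i=8 (value 12): inc=5, dec=5, length 5+5−1 = 9.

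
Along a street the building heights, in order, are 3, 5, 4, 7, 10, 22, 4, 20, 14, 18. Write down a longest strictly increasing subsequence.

3, 5, 7, 10, 14, 18

Patience tails give the LIS length; then backtrack through the dp parents:
3 → extends → [3]
5 → extends → [3, 5]
4 → replaces 5 → [3, 4]
7 → extends → [3, 4, 7]
10 → extends → [3, 4, 7, 10]
22 → extends → [3, 4, 7, 10, 22]
4 → already a tail → [3, 4, 7, 10, 22]
20 → replaces 22 → [3, 4, 7, 10, 20]
14 → replaces 20 → [3, 4, 7, 10, 14]
18 → extends → [3, 4, 7, 10, 14, 18]
Length 6; one witness is 3, 5, 7, 10, 14, 18.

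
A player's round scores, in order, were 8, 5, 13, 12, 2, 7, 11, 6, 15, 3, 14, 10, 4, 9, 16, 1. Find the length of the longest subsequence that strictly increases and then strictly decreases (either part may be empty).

inc[i] = longest strictly increasing subsequence ending at i; dec[i] = longest strictly decreasing subsequence starting at i:
i:      1  2  3  4  5  6  7  8  9 10 11 12 13 14 15 16
a[i]:   8  5 13 12  2  7 11  6 15  3 14 10  4  9 16  1
inc:    1  1  2  2  1  2  3  2  4  2  4  3  3  4  5  1
dec:    5  3  6  5  2  4  4  3  5  2  4  3  2  2  2  1
Best peak at i=9 (value 15): inc=4, dec=5, length 4+5−1 = 8.

8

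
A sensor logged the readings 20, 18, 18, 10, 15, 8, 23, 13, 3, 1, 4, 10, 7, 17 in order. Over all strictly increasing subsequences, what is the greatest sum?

Let S[i] be the best sum of a strictly increasing subsequence ending at i:
i:      1  2  3  4  5  6  7  8  9 10 11 12 13 14
a[i]:  20 18 18 10 15  8 23 13  3  1  4 10  7 17
S:     20 18 18 10 25  8 48 23  3  1  7 18 14 42
Maximum is 48 (e.g. 10 + 15 + 23).

48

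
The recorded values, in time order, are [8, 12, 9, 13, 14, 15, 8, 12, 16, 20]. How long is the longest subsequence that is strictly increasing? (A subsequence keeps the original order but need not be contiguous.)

Track the smallest tail for each achievable length (strict):
8 → extends → [8]
12 → extends → [8, 12]
9 → replaces 12 → [8, 9]
13 → extends → [8, 9, 13]
14 → extends → [8, 9, 13, 14]
15 → extends → [8, 9, 13, 14, 15]
8 → already a tail → [8, 9, 13, 14, 15]
12 → replaces 13 → [8, 9, 12, 14, 15]
16 → extends → [8, 9, 12, 14, 15, 16]
20 → extends → [8, 9, 12, 14, 15, 16, 20]
Seven tails, so the longest strictly increasing subsequence has length 7 (e.g. 8, 12, 13, 14, 15, 16, 20).

7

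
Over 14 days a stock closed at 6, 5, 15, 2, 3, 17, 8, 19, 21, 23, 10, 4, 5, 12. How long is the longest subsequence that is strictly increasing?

6

Let dp[i] be the length of the longest such subsequence ending at index i:
i:      1  2  3  4  5  6  7  8  9 10 11 12 13 14
a[i]:   6  5 15  2  3 17  8 19 21 23 10  4  5 12
dp:     1  1  2  1  2  3  3  4  5  6  4  3  4  5
Maximum dp value is 6.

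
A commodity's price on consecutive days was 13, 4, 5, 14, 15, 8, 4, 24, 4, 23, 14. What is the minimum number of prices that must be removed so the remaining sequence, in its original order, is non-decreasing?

6

Fewest deletions = n − (longest non-decreasing subsequence).
i:      1  2  3  4  5  6  7  8  9 10 11
a[i]:  13  4  5 14 15  8  4 24  4 23 14
dp:     1  1  2  3  4  3  2  5  3  5  4
max dp = 5, so deletions = 11 − 5 = 6.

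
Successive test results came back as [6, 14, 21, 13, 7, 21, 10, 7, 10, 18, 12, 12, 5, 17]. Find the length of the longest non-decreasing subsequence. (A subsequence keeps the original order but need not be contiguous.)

7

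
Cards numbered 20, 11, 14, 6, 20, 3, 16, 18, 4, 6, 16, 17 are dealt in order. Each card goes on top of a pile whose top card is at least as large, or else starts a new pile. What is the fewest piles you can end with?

Place each on the leftmost legal pile:
20 → new pile 1 (tops now [20])
11 → pile 1 (tops now [11])
14 → new pile 2 (tops now [11, 14])
6 → pile 1 (tops now [6, 14])
20 → new pile 3 (tops now [6, 14, 20])
3 → pile 1 (tops now [3, 14, 20])
16 → pile 3 (tops now [3, 14, 16])
18 → new pile 4 (tops now [3, 14, 16, 18])
4 → pile 2 (tops now [3, 4, 16, 18])
6 → pile 3 (tops now [3, 4, 6, 18])
16 → pile 4 (tops now [3, 4, 6, 16])
17 → new pile 5 (tops now [3, 4, 6, 16, 17])
Five piles.

5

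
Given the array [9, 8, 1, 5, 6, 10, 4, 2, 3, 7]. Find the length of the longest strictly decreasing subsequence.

Negate each value so 'decreasing' becomes 'increasing', then run patience tails on the negated sequence:
-9 → extends → [-9]
-8 → extends → [-9, -8]
-1 → extends → [-9, -8, -1]
-5 → replaces -1 → [-9, -8, -5]
-6 → replaces -5 → [-9, -8, -6]
-10 → replaces -9 → [-10, -8, -6]
-4 → extends → [-10, -8, -6, -4]
-2 → extends → [-10, -8, -6, -4, -2]
-3 → replaces -2 → [-10, -8, -6, -4, -3]
-7 → replaces -6 → [-10, -8, -7, -4, -3]
Five tails, so the longest strictly decreasing subsequence of the original has length 5.

5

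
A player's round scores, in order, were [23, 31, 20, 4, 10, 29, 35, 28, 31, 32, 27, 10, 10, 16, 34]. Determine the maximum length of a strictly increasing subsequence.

6

Track the smallest tail for each achievable length (strict):
23 → extends → [23]
31 → extends → [23, 31]
20 → replaces 23 → [20, 31]
4 → replaces 20 → [4, 31]
10 → replaces 31 → [4, 10]
29 → extends → [4, 10, 29]
35 → extends → [4, 10, 29, 35]
28 → replaces 29 → [4, 10, 28, 35]
31 → replaces 35 → [4, 10, 28, 31]
32 → extends → [4, 10, 28, 31, 32]
27 → replaces 28 → [4, 10, 27, 31, 32]
10 → already a tail → [4, 10, 27, 31, 32]
10 → already a tail → [4, 10, 27, 31, 32]
16 → replaces 27 → [4, 10, 16, 31, 32]
34 → extends → [4, 10, 16, 31, 32, 34]
Six tails, so the longest strictly increasing subsequence has length 6 (e.g. 4, 10, 29, 31, 32, 34).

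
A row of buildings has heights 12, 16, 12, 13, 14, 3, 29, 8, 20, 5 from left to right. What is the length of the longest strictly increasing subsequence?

4

Let dp[i] be the length of the longest such subsequence ending at index i:
i:      1  2  3  4  5  6  7  8  9 10
a[i]:  12 16 12 13 14  3 29  8 20  5
dp:     1  2  1  2  3  1  4  2  4  2
Maximum dp value is 4.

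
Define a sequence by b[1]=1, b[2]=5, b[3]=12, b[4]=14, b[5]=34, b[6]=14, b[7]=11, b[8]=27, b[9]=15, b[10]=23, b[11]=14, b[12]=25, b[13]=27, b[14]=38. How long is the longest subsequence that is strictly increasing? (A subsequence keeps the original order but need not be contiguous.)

9

Track the smallest tail for each achievable length (strict):
1 → extends → [1]
5 → extends → [1, 5]
12 → extends → [1, 5, 12]
14 → extends → [1, 5, 12, 14]
34 → extends → [1, 5, 12, 14, 34]
14 → already a tail → [1, 5, 12, 14, 34]
11 → replaces 12 → [1, 5, 11, 14, 34]
27 → replaces 34 → [1, 5, 11, 14, 27]
15 → replaces 27 → [1, 5, 11, 14, 15]
23 → extends → [1, 5, 11, 14, 15, 23]
14 → already a tail → [1, 5, 11, 14, 15, 23]
25 → extends → [1, 5, 11, 14, 15, 23, 25]
27 → extends → [1, 5, 11, 14, 15, 23, 25, 27]
38 → extends → [1, 5, 11, 14, 15, 23, 25, 27, 38]
Nine tails, so the longest strictly increasing subsequence has length 9 (e.g. 1, 5, 12, 14, 15, 23, 25, 27, 38).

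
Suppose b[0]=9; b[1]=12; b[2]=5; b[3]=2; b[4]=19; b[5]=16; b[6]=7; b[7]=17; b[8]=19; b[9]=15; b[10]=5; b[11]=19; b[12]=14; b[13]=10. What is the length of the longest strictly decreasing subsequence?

5

Let dp[i] be the longest strictly decreasing subsequence ending at i:
i:      0  1  2  3  4  5  6  7  8  9 10 11 12 13
b[i]:   9 12  5  2 19 16  7 17 19 15  5 19 14 10
dp:     1  1  2  3  1  2  3  2  1  3  4  1  4  5
Maximum is 5.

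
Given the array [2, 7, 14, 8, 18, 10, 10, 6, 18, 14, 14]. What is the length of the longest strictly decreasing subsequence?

3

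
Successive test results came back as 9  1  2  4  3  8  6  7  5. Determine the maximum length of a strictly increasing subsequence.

5

Track the smallest tail for each achievable length (strict):
9 → extends → [9]
1 → replaces 9 → [1]
2 → extends → [1, 2]
4 → extends → [1, 2, 4]
3 → replaces 4 → [1, 2, 3]
8 → extends → [1, 2, 3, 8]
6 → replaces 8 → [1, 2, 3, 6]
7 → extends → [1, 2, 3, 6, 7]
5 → replaces 6 → [1, 2, 3, 5, 7]
Five tails, so the longest strictly increasing subsequence has length 5 (e.g. 1, 2, 4, 6, 7).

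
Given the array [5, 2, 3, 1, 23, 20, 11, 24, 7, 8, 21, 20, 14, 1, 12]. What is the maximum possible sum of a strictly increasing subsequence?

52

Let S[i] be the best sum of a strictly increasing subsequence ending at i:
i:      1  2  3  4  5  6  7  8  9 10 11 12 13 14 15
a[i]:   5  2  3  1 23 20 11 24  7  8 21 20 14  1 12
S:      5  2  5  1 28 25 16 52 12 20 46 40 34  1 32
Maximum is 52 (e.g. 2 + 3 + 23 + 24).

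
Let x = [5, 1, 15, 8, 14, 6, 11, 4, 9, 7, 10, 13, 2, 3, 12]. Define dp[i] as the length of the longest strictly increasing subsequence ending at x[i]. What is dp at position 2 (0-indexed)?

dp[i] = 1 + max{dp[j] : j<i, x[j]<x[i]} (or 1 if no such j):
i:      0  1  2  3  4  5  6  7  8  9 10 11 12 13 14
x[i]:   5  1 15  8 14  6 11  4  9  7 10 13  2  3 12
dp:     1  1  2  2  3  2  3  2  3  3  4  5  2  3  5
At index 2 the value is 2.

2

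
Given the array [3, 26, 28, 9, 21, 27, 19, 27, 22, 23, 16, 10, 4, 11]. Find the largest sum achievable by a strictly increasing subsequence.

78

Let S[i] be the best sum of a strictly increasing subsequence ending at i:
i:      1  2  3  4  5  6  7  8  9 10 11 12 13 14
a[i]:   3 26 28  9 21 27 19 27 22 23 16 10  4 11
S:      3 29 57 12 33 60 31 60 55 78 28 22  7 33
Maximum is 78 (e.g. 3 + 9 + 21 + 22 + 23).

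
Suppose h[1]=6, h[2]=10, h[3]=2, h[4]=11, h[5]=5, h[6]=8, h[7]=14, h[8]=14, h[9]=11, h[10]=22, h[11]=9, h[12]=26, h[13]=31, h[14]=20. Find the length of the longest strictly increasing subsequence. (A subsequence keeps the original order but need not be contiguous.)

7

Let dp[i] be the length of the longest such subsequence ending at index i:
i:      1  2  3  4  5  6  7  8  9 10 11 12 13 14
h[i]:   6 10  2 11  5  8 14 14 11 22  9 26 31 20
dp:     1  2  1  3  2  3  4  4  4  5  4  6  7  5
Maximum dp value is 7.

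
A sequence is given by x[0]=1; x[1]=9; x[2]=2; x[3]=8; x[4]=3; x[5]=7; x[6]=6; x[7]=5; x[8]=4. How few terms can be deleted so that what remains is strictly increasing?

5

Fewest deletions = n − (longest strictly increasing subsequence).
Patience tails:
1 → extends → [1]
9 → extends → [1, 9]
2 → replaces 9 → [1, 2]
8 → extends → [1, 2, 8]
3 → replaces 8 → [1, 2, 3]
7 → extends → [1, 2, 3, 7]
6 → replaces 7 → [1, 2, 3, 6]
5 → replaces 6 → [1, 2, 3, 5]
4 → replaces 5 → [1, 2, 3, 4]
Longest strictly increasing subsequence has length 4, so deletions = 9 − 4 = 5.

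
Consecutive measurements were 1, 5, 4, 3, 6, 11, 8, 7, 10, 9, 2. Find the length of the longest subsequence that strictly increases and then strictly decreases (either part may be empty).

inc[i] = longest strictly increasing subsequence ending at i; dec[i] = longest strictly decreasing subsequence starting at i:
i:      1  2  3  4  5  6  7  8  9 10 11
a[i]:   1  5  4  3  6 11  8  7 10  9  2
inc:    1  2  2  2  3  4  4  4  5  5  2
dec:    1  4  3  2  2  4  3  2  3  2  1
Best peak at i=6 (value 11): inc=4, dec=4, length 4+4−1 = 7.

7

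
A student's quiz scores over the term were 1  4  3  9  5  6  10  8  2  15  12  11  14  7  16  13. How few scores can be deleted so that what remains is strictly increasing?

8

Fewest deletions = n − (longest strictly increasing subsequence).
Patience tails:
1 → extends → [1]
4 → extends → [1, 4]
3 → replaces 4 → [1, 3]
9 → extends → [1, 3, 9]
5 → replaces 9 → [1, 3, 5]
6 → extends → [1, 3, 5, 6]
10 → extends → [1, 3, 5, 6, 10]
8 → replaces 10 → [1, 3, 5, 6, 8]
2 → replaces 3 → [1, 2, 5, 6, 8]
15 → extends → [1, 2, 5, 6, 8, 15]
12 → replaces 15 → [1, 2, 5, 6, 8, 12]
11 → replaces 12 → [1, 2, 5, 6, 8, 11]
14 → extends → [1, 2, 5, 6, 8, 11, 14]
7 → replaces 8 → [1, 2, 5, 6, 7, 11, 14]
16 → extends → [1, 2, 5, 6, 7, 11, 14, 16]
13 → replaces 14 → [1, 2, 5, 6, 7, 11, 13, 16]
Longest strictly increasing subsequence has length 8, so deletions = 16 − 8 = 8.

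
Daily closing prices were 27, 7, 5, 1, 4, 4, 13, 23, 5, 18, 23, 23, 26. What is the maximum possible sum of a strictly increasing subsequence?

87

Let S[i] be the best sum of a strictly increasing subsequence ending at i:
i:      1  2  3  4  5  6  7  8  9 10 11 12 13
a[i]:  27  7  5  1  4  4 13 23  5 18 23 23 26
S:     27  7  5  1  5  5 20 43 10 38 61 61 87
Maximum is 87 (e.g. 7 + 13 + 18 + 23 + 26).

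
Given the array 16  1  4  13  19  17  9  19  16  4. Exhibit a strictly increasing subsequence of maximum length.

1, 4, 13, 17, 19

Patience tails give the LIS length; then backtrack through the dp parents:
16 → extends → [16]
1 → replaces 16 → [1]
4 → extends → [1, 4]
13 → extends → [1, 4, 13]
19 → extends → [1, 4, 13, 19]
17 → replaces 19 → [1, 4, 13, 17]
9 → replaces 13 → [1, 4, 9, 17]
19 → extends → [1, 4, 9, 17, 19]
16 → replaces 17 → [1, 4, 9, 16, 19]
4 → already a tail → [1, 4, 9, 16, 19]
Length 5; one witness is 1, 4, 13, 17, 19.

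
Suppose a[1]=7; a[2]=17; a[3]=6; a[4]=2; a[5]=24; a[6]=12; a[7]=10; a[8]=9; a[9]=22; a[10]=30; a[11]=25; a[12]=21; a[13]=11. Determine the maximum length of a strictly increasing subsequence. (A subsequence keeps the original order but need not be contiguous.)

4

Track the smallest tail for each achievable length (strict):
7 → extends → [7]
17 → extends → [7, 17]
6 → replaces 7 → [6, 17]
2 → replaces 6 → [2, 17]
24 → extends → [2, 17, 24]
12 → replaces 17 → [2, 12, 24]
10 → replaces 12 → [2, 10, 24]
9 → replaces 10 → [2, 9, 24]
22 → replaces 24 → [2, 9, 22]
30 → extends → [2, 9, 22, 30]
25 → replaces 30 → [2, 9, 22, 25]
21 → replaces 22 → [2, 9, 21, 25]
11 → replaces 21 → [2, 9, 11, 25]
Four tails, so the longest strictly increasing subsequence has length 4 (e.g. 7, 17, 24, 30).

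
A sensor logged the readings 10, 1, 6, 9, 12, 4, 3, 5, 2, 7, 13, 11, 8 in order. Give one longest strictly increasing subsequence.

Patience tails give the LIS length; then backtrack through the dp parents:
10 → extends → [10]
1 → replaces 10 → [1]
6 → extends → [1, 6]
9 → extends → [1, 6, 9]
12 → extends → [1, 6, 9, 12]
4 → replaces 6 → [1, 4, 9, 12]
3 → replaces 4 → [1, 3, 9, 12]
5 → replaces 9 → [1, 3, 5, 12]
2 → replaces 3 → [1, 2, 5, 12]
7 → replaces 12 → [1, 2, 5, 7]
13 → extends → [1, 2, 5, 7, 13]
11 → replaces 13 → [1, 2, 5, 7, 11]
8 → replaces 11 → [1, 2, 5, 7, 8]
Length 5; one witness is 1, 6, 9, 12, 13.

1, 6, 9, 12, 13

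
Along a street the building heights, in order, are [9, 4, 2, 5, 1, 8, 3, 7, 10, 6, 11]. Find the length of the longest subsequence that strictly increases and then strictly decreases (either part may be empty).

inc[i] = longest strictly increasing subsequence ending at i; dec[i] = longest strictly decreasing subsequence starting at i:
i:      1  2  3  4  5  6  7  8  9 10 11
a[i]:   9  4  2  5  1  8  3  7 10  6 11
inc:    1  1  1  2  1  3  2  3  4  3  5
dec:    4  3  2  2  1  3  1  2  2  1  1
Best peak at i=6 (value 8): inc=3, dec=3, length 3+3−1 = 5.

5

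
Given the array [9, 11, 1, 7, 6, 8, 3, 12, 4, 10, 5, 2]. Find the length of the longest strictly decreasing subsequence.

Negate each value so 'decreasing' becomes 'increasing', then run patience tails on the negated sequence:
-9 → extends → [-9]
-11 → replaces -9 → [-11]
-1 → extends → [-11, -1]
-7 → replaces -1 → [-11, -7]
-6 → extends → [-11, -7, -6]
-8 → replaces -7 → [-11, -8, -6]
-3 → extends → [-11, -8, -6, -3]
-12 → replaces -11 → [-12, -8, -6, -3]
-4 → replaces -3 → [-12, -8, -6, -4]
-10 → replaces -8 → [-12, -10, -6, -4]
-5 → replaces -4 → [-12, -10, -6, -5]
-2 → extends → [-12, -10, -6, -5, -2]
Five tails, so the longest strictly decreasing subsequence of the original has length 5.

5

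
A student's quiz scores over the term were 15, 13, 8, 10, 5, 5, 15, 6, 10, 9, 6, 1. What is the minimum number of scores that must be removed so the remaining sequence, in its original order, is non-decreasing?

8

Fewest deletions = n − (longest non-decreasing subsequence).
Patience tails:
15 → extends → [15]
13 → replaces 15 → [13]
8 → replaces 13 → [8]
10 → extends → [8, 10]
5 → replaces 8 → [5, 10]
5 → replaces 10 → [5, 5]
15 → extends → [5, 5, 15]
6 → replaces 15 → [5, 5, 6]
10 → extends → [5, 5, 6, 10]
9 → replaces 10 → [5, 5, 6, 9]
6 → replaces 9 → [5, 5, 6, 6]
1 → replaces 5 → [1, 5, 6, 6]
Longest non-decreasing subsequence has length 4, so deletions = 12 − 4 = 8.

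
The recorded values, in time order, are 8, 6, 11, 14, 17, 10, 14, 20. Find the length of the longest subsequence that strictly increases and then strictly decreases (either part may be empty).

inc[i] = longest strictly increasing subsequence ending at i; dec[i] = longest strictly decreasing subsequence starting at i:
i:      1  2  3  4  5  6  7  8
a[i]:   8  6 11 14 17 10 14 20
inc:    1  1  2  3  4  2  3  5
dec:    2  1  2  2  2  1  1  1
Best peak at i=5 (value 17): inc=4, dec=2, length 4+2−1 = 5.

5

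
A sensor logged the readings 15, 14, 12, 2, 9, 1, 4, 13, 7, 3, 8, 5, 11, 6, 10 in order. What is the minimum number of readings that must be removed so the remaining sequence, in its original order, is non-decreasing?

10

Fewest deletions = n − (longest non-decreasing subsequence).
Patience tails:
15 → extends → [15]
14 → replaces 15 → [14]
12 → replaces 14 → [12]
2 → replaces 12 → [2]
9 → extends → [2, 9]
1 → replaces 2 → [1, 9]
4 → replaces 9 → [1, 4]
13 → extends → [1, 4, 13]
7 → replaces 13 → [1, 4, 7]
3 → replaces 4 → [1, 3, 7]
8 → extends → [1, 3, 7, 8]
5 → replaces 7 → [1, 3, 5, 8]
11 → extends → [1, 3, 5, 8, 11]
6 → replaces 8 → [1, 3, 5, 6, 11]
10 → replaces 11 → [1, 3, 5, 6, 10]
Longest non-decreasing subsequence has length 5, so deletions = 15 − 5 = 10.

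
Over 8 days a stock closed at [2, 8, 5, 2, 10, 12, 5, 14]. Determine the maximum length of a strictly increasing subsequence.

Track the smallest tail for each achievable length (strict):
2 → extends → [2]
8 → extends → [2, 8]
5 → replaces 8 → [2, 5]
2 → already a tail → [2, 5]
10 → extends → [2, 5, 10]
12 → extends → [2, 5, 10, 12]
5 → already a tail → [2, 5, 10, 12]
14 → extends → [2, 5, 10, 12, 14]
Five tails, so the longest strictly increasing subsequence has length 5 (e.g. 2, 8, 10, 12, 14).

5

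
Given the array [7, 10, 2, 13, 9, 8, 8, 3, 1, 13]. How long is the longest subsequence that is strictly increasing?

3

Track the smallest tail for each achievable length (strict):
7 → extends → [7]
10 → extends → [7, 10]
2 → replaces 7 → [2, 10]
13 → extends → [2, 10, 13]
9 → replaces 10 → [2, 9, 13]
8 → replaces 9 → [2, 8, 13]
8 → already a tail → [2, 8, 13]
3 → replaces 8 → [2, 3, 13]
1 → replaces 2 → [1, 3, 13]
13 → already a tail → [1, 3, 13]
Three tails, so the longest strictly increasing subsequence has length 3 (e.g. 7, 10, 13).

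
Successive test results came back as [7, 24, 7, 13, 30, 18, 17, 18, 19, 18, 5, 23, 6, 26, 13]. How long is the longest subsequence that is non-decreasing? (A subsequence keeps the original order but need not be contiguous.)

8

Let dp[i] be the length of the longest such subsequence ending at index i:
i:      1  2  3  4  5  6  7  8  9 10 11 12 13 14 15
a[i]:   7 24  7 13 30 18 17 18 19 18  5 23  6 26 13
dp:     1  2  2  3  4  4  4  5  6  6  1  7  2  8  4
Maximum dp value is 8.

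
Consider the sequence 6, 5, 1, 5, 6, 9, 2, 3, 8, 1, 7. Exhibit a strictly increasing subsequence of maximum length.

Patience tails give the LIS length; then backtrack through the dp parents:
6 → extends → [6]
5 → replaces 6 → [5]
1 → replaces 5 → [1]
5 → extends → [1, 5]
6 → extends → [1, 5, 6]
9 → extends → [1, 5, 6, 9]
2 → replaces 5 → [1, 2, 6, 9]
3 → replaces 6 → [1, 2, 3, 9]
8 → replaces 9 → [1, 2, 3, 8]
1 → already a tail → [1, 2, 3, 8]
7 → replaces 8 → [1, 2, 3, 7]
Length 4; one witness is 1, 5, 6, 9.

1, 5, 6, 9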